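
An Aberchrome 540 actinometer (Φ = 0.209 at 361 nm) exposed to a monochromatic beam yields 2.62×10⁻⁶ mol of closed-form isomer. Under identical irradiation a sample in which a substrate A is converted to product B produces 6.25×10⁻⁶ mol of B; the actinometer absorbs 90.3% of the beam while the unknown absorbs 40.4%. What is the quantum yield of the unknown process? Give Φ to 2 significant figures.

Φ = 1.1

Photons absorbed by the actinometer: 2.62×10⁻⁶ / 0.209 = 1.254×10⁻⁵ mol.
Incident flux: 1.254×10⁻⁵ / 0.903 = 1.389×10⁻⁵ einstein.
Absorbed by unknown: 0.404 × 1.389×10⁻⁵ = 5.612×10⁻⁶ mol.
Φ(unknown) = 6.25×10⁻⁶ / 5.612×10⁻⁶ = 1.1.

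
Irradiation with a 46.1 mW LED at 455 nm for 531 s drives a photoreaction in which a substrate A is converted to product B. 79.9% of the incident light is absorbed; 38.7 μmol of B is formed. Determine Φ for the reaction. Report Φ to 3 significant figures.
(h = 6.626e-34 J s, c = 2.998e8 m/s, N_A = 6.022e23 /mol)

Φ = 0.520

Product: 38.7 μmol = 3.87e-5 mol.
Photon energy at 455 nm: hc/λ = (6.626e-34)(2.998e8)/(455e-9) = 4.366e-19 J.
Energy delivered: (46.1 mW)(531 s) = 24.48 J.
Photons incident: 24.48 / 4.366e-19 = 5.607e19, i.e. 5.607e19/6.022e23 = 9.311e-5 mol.
Photons absorbed: 0.799 × 9.311e-5 = 7.439e-5 mol.
Φ = 3.87e-5 mol / 7.439e-5 mol photons = 0.520.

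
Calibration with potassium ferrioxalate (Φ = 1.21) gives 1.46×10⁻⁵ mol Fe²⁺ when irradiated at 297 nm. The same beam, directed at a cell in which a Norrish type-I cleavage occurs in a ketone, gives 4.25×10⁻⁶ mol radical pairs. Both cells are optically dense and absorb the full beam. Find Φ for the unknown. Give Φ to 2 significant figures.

Photons absorbed by the actinometer: 1.46×10⁻⁵ / 1.21 = 1.207×10⁻⁵ mol.
Φ(unknown) = 4.25×10⁻⁶ / 1.207×10⁻⁵ = 0.35.

Φ = 0.35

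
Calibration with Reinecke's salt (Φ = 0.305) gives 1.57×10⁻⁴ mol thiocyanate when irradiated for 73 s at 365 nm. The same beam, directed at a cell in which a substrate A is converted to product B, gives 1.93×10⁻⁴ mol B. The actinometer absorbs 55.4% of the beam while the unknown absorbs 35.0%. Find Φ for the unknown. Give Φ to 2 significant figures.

Φ = 0.59

Photons absorbed by the actinometer: 1.57×10⁻⁴ / 0.305 = 5.148×10⁻⁴ mol.
Incident flux: 5.148×10⁻⁴ / 0.554 = 9.292×10⁻⁴ einstein.
Absorbed by unknown: 0.350 × 9.292×10⁻⁴ = 3.252×10⁻⁴ mol.
Φ(unknown) = 1.93×10⁻⁴ / 3.252×10⁻⁴ = 0.59.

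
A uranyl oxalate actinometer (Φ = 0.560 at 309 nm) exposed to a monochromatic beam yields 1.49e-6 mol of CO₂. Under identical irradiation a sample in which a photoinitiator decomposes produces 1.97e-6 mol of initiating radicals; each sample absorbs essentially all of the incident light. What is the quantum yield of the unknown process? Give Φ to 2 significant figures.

Φ = 0.74

Photons absorbed by the actinometer: 1.49e-6 / 0.560 = 2.661e-6 mol.
Φ(unknown) = 1.97e-6 / 2.661e-6 = 0.74.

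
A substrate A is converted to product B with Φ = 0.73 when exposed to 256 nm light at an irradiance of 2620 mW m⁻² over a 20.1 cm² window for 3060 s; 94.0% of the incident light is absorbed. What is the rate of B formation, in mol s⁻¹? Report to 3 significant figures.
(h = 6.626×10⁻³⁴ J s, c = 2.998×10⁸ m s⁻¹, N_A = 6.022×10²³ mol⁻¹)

7.73×10⁻⁹ mol s⁻¹

Photon energy at 256 nm: hc/λ = (6.626×10⁻³⁴)(2.998×10⁸)/(256×10⁻⁹) = 7.760×10⁻¹⁹ J.
Energy delivered: (2620 mW m⁻²)(20.1×10⁻⁴ m²)(3060 s) = 16.11 J.
Photons incident: 16.11 / 7.760×10⁻¹⁹ = 2.076×10¹⁹, i.e. 2.076×10¹⁹/6.022×10²³ = 3.447×10⁻⁵ mol.
Photons absorbed: 0.940 × 3.447×10⁻⁵ = 3.240×10⁻⁵ mol.
Product formed: 0.73 × 3.240×10⁻⁵ = 2.365×10⁻⁵ mol.
Rate: 2.365×10⁻⁵ / 3060 s = 7.73×10⁻⁹ mol s⁻¹.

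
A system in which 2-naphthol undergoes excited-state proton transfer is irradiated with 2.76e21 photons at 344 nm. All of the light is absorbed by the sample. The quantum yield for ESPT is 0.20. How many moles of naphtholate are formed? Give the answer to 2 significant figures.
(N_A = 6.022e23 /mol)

9.2e-4 mol

Moles of photons: 2.76e21 / 6.022e23 = 0.004583 mol.
Product: Φ × n_abs = 0.20 × 0.004583 = 9.166e-4 mol.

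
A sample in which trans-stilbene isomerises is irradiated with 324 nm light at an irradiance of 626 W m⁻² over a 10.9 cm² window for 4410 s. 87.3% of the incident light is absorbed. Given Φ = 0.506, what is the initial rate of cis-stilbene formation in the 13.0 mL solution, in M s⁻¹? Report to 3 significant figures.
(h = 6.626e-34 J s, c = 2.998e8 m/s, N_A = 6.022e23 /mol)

6.28e-5 M s⁻¹

Photon energy at 324 nm: hc/λ = (6.626e-34)(2.998e8)/(324e-9) = 6.131e-19 J.
Energy delivered: (626 W m⁻²)(10.9e-4 m²)(4410 s) = 3009 J.
Photons incident: 3009 / 6.131e-19 = 4.908e21, i.e. 4.908e21/6.022e23 = 0.008150 mol.
Photons absorbed: 0.873 × 0.008150 = 0.007115 mol.
Product formed: 0.506 × 0.007115 = 0.003600 mol.
Rate: 0.003600 mol / (4410 s × 0.013 L) = 6.28e-5 M s⁻¹.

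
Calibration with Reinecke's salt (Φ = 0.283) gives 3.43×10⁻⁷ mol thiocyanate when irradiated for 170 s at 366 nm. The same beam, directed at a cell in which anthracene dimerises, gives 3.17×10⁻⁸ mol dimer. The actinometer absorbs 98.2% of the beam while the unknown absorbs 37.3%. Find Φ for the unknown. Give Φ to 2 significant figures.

Φ = 0.069

Photons absorbed by the actinometer: 3.43×10⁻⁷ / 0.283 = 1.212×10⁻⁶ mol.
Incident flux: 1.212×10⁻⁶ / 0.982 = 1.234×10⁻⁶ einstein.
Absorbed by unknown: 0.373 × 1.234×10⁻⁶ = 4.603×10⁻⁷ mol.
Φ(unknown) = 3.17×10⁻⁸ / 4.603×10⁻⁷ = 0.069.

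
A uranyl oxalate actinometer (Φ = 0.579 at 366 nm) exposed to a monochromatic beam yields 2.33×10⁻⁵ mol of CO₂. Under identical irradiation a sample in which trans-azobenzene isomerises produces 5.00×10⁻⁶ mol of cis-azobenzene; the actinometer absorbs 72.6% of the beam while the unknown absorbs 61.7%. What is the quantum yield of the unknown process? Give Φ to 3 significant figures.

Φ = 0.146

Photons absorbed by the actinometer: 2.33×10⁻⁵ / 0.579 = 4.024×10⁻⁵ mol.
Incident flux: 4.024×10⁻⁵ / 0.726 = 5.543×10⁻⁵ einstein.
Absorbed by unknown: 0.617 × 5.543×10⁻⁵ = 3.420×10⁻⁵ mol.
Φ(unknown) = 5.00×10⁻⁶ / 3.420×10⁻⁵ = 0.146.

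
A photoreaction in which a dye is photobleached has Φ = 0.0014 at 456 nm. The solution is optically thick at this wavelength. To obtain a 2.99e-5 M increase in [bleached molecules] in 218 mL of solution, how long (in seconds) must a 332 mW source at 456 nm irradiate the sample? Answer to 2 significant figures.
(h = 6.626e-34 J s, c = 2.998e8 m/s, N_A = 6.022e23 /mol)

t ≈ 3700 s

Product: (2.99e-5 M)(0.218 L) = 6.518e-6 mol.
Photons that must be absorbed: 6.518e-6 / 0.0014 = 0.004656 mol.
Photon energy: hc/λ = 4.356e-19 J; per mole, 2.623e5 J mol⁻¹.
Energy required: 0.004656 × 2.623e5 = 1221 J.
Time: 1221 J / 0.332 W = 3700 s.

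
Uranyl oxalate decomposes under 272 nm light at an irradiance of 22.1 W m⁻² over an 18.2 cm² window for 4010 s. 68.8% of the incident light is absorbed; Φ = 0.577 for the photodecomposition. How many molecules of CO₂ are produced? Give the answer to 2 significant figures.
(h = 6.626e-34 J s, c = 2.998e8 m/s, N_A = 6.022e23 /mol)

8.8e19 molecules

Photon energy at 272 nm: hc/λ = (6.626e-34)(2.998e8)/(272e-9) = 7.303e-19 J.
Energy delivered: (22.1 W m⁻²)(18.2e-4 m²)(4010 s) = 161.3 J.
Photons incident: 161.3 / 7.303e-19 = 2.209e20, i.e. 2.209e20/6.022e23 = 3.668e-4 mol.
Photons absorbed: 0.688 × 3.668e-4 = 2.524e-4 mol.
Product: Φ × n_abs = 0.577 × 2.524e-4 = 1.456e-4 mol.
As a count: 1.456e-4 × 6.022e23 = 8.8e19.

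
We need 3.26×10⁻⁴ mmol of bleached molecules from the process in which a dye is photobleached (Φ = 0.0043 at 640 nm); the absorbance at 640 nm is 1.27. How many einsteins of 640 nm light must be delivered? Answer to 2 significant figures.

8.0×10⁻⁵ einstein

Product: 3.26×10⁻⁴ mmol = 3.26×10⁻⁷ mol.
Photons that must be absorbed: 3.26×10⁻⁷ / 0.0043 = 7.581×10⁻⁵ mol.
Fraction absorbed: 1 − 10^(−1.27) = 0.9463.
Incident photons needed: 7.581×10⁻⁵ / 0.9463 = 8.011×10⁻⁵ mol.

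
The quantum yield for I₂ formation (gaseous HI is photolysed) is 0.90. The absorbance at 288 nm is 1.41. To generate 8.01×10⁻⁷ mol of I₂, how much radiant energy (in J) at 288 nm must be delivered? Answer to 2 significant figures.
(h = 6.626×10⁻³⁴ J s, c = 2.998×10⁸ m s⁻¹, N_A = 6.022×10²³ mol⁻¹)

Photons that must be absorbed: 8.01×10⁻⁷ / 0.90 = 8.900×10⁻⁷ mol.
Fraction absorbed: 1 − 10^(−1.41) = 0.9611.
Incident photons needed: 8.900×10⁻⁷ / 0.9611 = 9.260×10⁻⁷ mol.
Photon energy: hc/λ = 6.897×10⁻¹⁹ J; per mole, 4.153×10⁵ J mol⁻¹.
Energy required: 9.260×10⁻⁷ × 4.153×10⁵ = 0.38 J.

0.38 J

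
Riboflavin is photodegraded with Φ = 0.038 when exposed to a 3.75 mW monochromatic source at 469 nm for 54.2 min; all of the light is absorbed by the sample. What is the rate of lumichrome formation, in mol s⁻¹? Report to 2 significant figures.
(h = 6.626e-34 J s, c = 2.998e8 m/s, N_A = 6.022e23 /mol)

Photon energy at 469 nm: hc/λ = (6.626e-34)(2.998e8)/(469e-9) = 4.236e-19 J.
Energy delivered: (3.75 mW)(3252 s) = 12.20 J.
Photons incident: 12.20 / 4.236e-19 = 2.880e19, i.e. 2.880e19/6.022e23 = 4.782e-5 mol.
Product formed: 0.038 × 4.782e-5 = 1.817e-6 mol.
Rate: 1.817e-6 / 3252 s = 5.6e-10 mol s⁻¹.

5.6e-10 mol s⁻¹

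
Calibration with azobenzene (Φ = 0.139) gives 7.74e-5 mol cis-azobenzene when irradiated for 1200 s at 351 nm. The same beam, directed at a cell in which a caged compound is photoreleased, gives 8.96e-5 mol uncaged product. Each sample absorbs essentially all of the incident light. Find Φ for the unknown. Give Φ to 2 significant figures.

Φ = 0.16

Photons absorbed by the actinometer: 7.74e-5 / 0.139 = 5.568e-4 mol.
Φ(unknown) = 8.96e-5 / 5.568e-4 = 0.16.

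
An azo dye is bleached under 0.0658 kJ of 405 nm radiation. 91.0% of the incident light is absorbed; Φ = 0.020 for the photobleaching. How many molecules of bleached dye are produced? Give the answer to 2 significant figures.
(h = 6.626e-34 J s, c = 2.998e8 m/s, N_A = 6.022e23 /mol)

2.4e18 molecules

Photon energy at 405 nm: hc/λ = (6.626e-34)(2.998e8)/(405e-9) = 4.905e-19 J.
Incident energy: 0.0658 kJ = 65.8 J.
Photons incident: 65.8 / 4.905e-19 = 1.341e20, i.e. 1.341e20/6.022e23 = 2.227e-4 mol.
Photons absorbed: 0.910 × 2.227e-4 = 2.027e-4 mol.
Product: Φ × n_abs = 0.020 × 2.027e-4 = 4.054e-6 mol.
As a count: 4.054e-6 × 6.022e23 = 2.4e18.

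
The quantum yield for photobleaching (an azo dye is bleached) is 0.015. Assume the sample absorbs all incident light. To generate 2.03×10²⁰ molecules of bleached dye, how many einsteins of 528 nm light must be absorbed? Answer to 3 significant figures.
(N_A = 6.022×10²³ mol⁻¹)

0.0225 einstein

Product: 2.03×10²⁰ / 6.022×10²³ = 3.371×10⁻⁴ mol.
Photons that must be absorbed: 3.371×10⁻⁴ / 0.015 = 0.02247 mol.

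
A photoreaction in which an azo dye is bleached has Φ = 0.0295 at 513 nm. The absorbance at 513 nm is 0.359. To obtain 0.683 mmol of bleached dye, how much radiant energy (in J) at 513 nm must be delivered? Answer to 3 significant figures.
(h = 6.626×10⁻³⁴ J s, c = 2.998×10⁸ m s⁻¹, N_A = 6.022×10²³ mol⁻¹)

9600 J

Product: 0.683 mmol = 6.83×10⁻⁴ mol.
Photons that must be absorbed: 6.83×10⁻⁴ / 0.0295 = 0.02315 mol.
Fraction absorbed: 1 − 10^(−0.359) = 0.5625.
Incident photons needed: 0.02315 / 0.5625 = 0.04116 mol.
Photon energy: hc/λ = 3.872×10⁻¹⁹ J; per mole, 2.332×10⁵ J mol⁻¹.
Energy required: 0.04116 × 2.332×10⁵ = 9600 J.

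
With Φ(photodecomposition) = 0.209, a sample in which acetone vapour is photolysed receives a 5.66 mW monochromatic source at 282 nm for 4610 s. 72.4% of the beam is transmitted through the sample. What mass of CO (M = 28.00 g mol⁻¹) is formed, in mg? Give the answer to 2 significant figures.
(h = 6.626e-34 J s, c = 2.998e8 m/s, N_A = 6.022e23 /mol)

0.099 mg

Photon energy at 282 nm: hc/λ = (6.626e-34)(2.998e8)/(282e-9) = 7.044e-19 J.
Energy delivered: (5.66 mW)(4610 s) = 26.09 J.
Photons incident: 26.09 / 7.044e-19 = 3.704e19, i.e. 3.704e19/6.022e23 = 6.151e-5 mol.
Fraction absorbed: 1 − 72.4/100 = 0.2760.
Photons absorbed: 0.2760 × 6.151e-5 = 1.698e-5 mol.
Product: Φ × n_abs = 0.209 × 1.698e-5 = 3.549e-6 mol.
Mass: 3.549e-6 × 28.00 = 9.937e-5 g = 0.099 mg.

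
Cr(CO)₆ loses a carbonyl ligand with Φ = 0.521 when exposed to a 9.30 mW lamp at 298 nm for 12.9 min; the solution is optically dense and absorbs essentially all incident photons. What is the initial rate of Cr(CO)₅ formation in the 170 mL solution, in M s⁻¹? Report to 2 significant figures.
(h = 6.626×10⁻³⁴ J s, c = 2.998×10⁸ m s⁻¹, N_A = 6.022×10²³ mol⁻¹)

Photon energy at 298 nm: hc/λ = (6.626×10⁻³⁴)(2.998×10⁸)/(298×10⁻⁹) = 6.666×10⁻¹⁹ J.
Energy delivered: (9.30 mW)(774 s) = 7.198 J.
Photons incident: 7.198 / 6.666×10⁻¹⁹ = 1.080×10¹⁹, i.e. 1.080×10¹⁹/6.022×10²³ = 1.793×10⁻⁵ mol.
Product formed: 0.521 × 1.793×10⁻⁵ = 9.342×10⁻⁶ mol.
Rate: 9.342×10⁻⁶ mol / (774 s × 0.17 L) = 7.1×10⁻⁸ M s⁻¹.

7.1×10⁻⁸ M s⁻¹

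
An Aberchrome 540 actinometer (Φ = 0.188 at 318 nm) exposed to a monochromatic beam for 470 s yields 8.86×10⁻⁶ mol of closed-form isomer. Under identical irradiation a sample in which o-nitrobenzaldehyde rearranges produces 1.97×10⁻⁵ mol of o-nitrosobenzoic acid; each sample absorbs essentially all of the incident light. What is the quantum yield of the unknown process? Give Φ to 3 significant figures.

Φ = 0.418

Photons absorbed by the actinometer: 8.86×10⁻⁶ / 0.188 = 4.713×10⁻⁵ mol.
Φ(unknown) = 1.97×10⁻⁵ / 4.713×10⁻⁵ = 0.418.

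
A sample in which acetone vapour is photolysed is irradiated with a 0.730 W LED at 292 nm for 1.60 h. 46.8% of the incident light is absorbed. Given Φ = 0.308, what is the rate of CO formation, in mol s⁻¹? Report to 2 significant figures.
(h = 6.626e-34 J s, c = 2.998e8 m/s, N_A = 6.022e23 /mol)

Photon energy at 292 nm: hc/λ = (6.626e-34)(2.998e8)/(292e-9) = 6.803e-19 J.
Energy delivered: (0.730 W)(5760 s) = 4205 J.
Photons incident: 4205 / 6.803e-19 = 6.181e21, i.e. 6.181e21/6.022e23 = 0.01026 mol.
Photons absorbed: 0.468 × 0.01026 = 0.004802 mol.
Product formed: 0.308 × 0.004802 = 0.001479 mol.
Rate: 0.001479 / 5760 s = 2.6e-7 mol s⁻¹.

2.6e-7 mol s⁻¹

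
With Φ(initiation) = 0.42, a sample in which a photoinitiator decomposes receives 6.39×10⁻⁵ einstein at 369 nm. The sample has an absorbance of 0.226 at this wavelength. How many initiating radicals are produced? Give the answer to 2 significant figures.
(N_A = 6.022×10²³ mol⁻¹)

Fraction absorbed: 1 − 10^(−0.226) = 0.4057.
Photons absorbed: 0.4057 × 6.39×10⁻⁵ = 2.592×10⁻⁵ mol.
Product: Φ × n_abs = 0.42 × 2.592×10⁻⁵ = 1.089×10⁻⁵ mol.
As a count: 1.089×10⁻⁵ × 6.022×10²³ = 6.6×10¹⁸.

6.6×10¹⁸ initiating radicals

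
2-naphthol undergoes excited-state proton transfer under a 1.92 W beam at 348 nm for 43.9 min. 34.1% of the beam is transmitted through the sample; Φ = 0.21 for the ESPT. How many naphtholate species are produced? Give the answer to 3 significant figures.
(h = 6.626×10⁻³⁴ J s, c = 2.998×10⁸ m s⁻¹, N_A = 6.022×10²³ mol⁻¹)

1.23×10²¹ species

Photon energy at 348 nm: hc/λ = (6.626×10⁻³⁴)(2.998×10⁸)/(348×10⁻⁹) = 5.708×10⁻¹⁹ J.
Energy delivered: (1.92 W)(2634 s) = 5057 J.
Photons incident: 5057 / 5.708×10⁻¹⁹ = 8.859×10²¹, i.e. 8.859×10²¹/6.022×10²³ = 0.01471 mol.
Fraction absorbed: 1 − 34.1/100 = 0.6590.
Photons absorbed: 0.6590 × 0.01471 = 0.009694 mol.
Product: Φ × n_abs = 0.21 × 0.009694 = 0.002036 mol.
As a count: 0.002036 × 6.022×10²³ = 1.23×10²¹.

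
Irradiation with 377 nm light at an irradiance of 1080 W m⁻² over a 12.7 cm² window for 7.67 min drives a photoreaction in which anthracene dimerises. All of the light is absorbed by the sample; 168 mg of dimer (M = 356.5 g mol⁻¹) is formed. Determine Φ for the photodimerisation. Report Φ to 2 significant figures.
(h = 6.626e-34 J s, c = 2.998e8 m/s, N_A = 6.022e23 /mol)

Φ = 0.24

Product: 168 mg / 356.5 g mol⁻¹ = 4.712e-4 mol.
Photon energy at 377 nm: hc/λ = (6.626e-34)(2.998e8)/(377e-9) = 5.269e-19 J.
Energy delivered: (1080 W m⁻²)(12.7e-4 m²)(460.2 s) = 631.2 J.
Photons incident: 631.2 / 5.269e-19 = 1.198e21, i.e. 1.198e21/6.022e23 = 0.001989 mol.
Φ = 4.712e-4 mol / 0.001989 mol photons = 0.24.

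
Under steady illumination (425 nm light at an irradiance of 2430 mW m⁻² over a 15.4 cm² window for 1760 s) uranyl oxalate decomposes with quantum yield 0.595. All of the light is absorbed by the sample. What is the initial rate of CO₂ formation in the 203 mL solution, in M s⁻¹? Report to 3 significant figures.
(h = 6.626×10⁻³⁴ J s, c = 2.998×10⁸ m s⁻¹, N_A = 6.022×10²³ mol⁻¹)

Photon energy at 425 nm: hc/λ = (6.626×10⁻³⁴)(2.998×10⁸)/(425×10⁻⁹) = 4.674×10⁻¹⁹ J.
Energy delivered: (2430 mW m⁻²)(15.4×10⁻⁴ m²)(1760 s) = 6.586 J.
Photons incident: 6.586 / 4.674×10⁻¹⁹ = 1.409×10¹⁹, i.e. 1.409×10¹⁹/6.022×10²³ = 2.340×10⁻⁵ mol.
Product formed: 0.595 × 2.340×10⁻⁵ = 1.392×10⁻⁵ mol.
Rate: 1.392×10⁻⁵ mol / (1760 s × 0.203 L) = 3.90×10⁻⁸ M s⁻¹.

3.90×10⁻⁸ M s⁻¹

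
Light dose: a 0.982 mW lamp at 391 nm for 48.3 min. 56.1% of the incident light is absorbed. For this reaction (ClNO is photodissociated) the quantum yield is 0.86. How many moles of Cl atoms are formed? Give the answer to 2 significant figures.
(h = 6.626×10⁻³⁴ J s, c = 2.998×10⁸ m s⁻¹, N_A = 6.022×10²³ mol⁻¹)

4.5×10⁻⁶ mol

Photon energy at 391 nm: hc/λ = (6.626×10⁻³⁴)(2.998×10⁸)/(391×10⁻⁹) = 5.080×10⁻¹⁹ J.
Energy delivered: (0.982 mW)(2898 s) = 2.846 J.
Photons incident: 2.846 / 5.080×10⁻¹⁹ = 5.602×10¹⁸, i.e. 5.602×10¹⁸/6.022×10²³ = 9.303×10⁻⁶ mol.
Photons absorbed: 0.561 × 9.303×10⁻⁶ = 5.219×10⁻⁶ mol.
Product: Φ × n_abs = 0.86 × 5.219×10⁻⁶ = 4.488×10⁻⁶ mol.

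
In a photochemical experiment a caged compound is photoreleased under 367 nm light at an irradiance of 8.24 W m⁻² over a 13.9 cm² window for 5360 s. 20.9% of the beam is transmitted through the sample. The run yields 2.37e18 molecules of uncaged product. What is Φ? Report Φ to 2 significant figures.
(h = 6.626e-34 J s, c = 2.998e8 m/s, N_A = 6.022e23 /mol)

Φ = 0.026

Product: 2.37e18 / 6.022e23 = 3.936e-6 mol.
Photon energy at 367 nm: hc/λ = (6.626e-34)(2.998e8)/(367e-9) = 5.413e-19 J.
Energy delivered: (8.24 W m⁻²)(13.9e-4 m²)(5360 s) = 61.39 J.
Photons incident: 61.39 / 5.413e-19 = 1.134e20, i.e. 1.134e20/6.022e23 = 1.883e-4 mol.
Fraction absorbed: 1 − 20.9/100 = 0.7910.
Photons absorbed: 0.7910 × 1.883e-4 = 1.489e-4 mol.
Φ = 3.936e-6 mol / 1.489e-4 mol photons = 0.026.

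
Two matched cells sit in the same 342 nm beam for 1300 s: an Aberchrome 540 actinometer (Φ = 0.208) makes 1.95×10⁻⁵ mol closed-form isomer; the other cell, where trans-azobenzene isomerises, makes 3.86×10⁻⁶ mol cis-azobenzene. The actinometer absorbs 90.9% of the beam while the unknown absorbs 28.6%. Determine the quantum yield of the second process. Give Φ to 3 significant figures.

Φ = 0.131

Photons absorbed by the actinometer: 1.95×10⁻⁵ / 0.208 = 9.375×10⁻⁵ mol.
Incident flux: 9.375×10⁻⁵ / 0.909 = 1.031×10⁻⁴ einstein.
Absorbed by unknown: 0.286 × 1.031×10⁻⁴ = 2.949×10⁻⁵ mol.
Φ(unknown) = 3.86×10⁻⁶ / 2.949×10⁻⁵ = 0.131.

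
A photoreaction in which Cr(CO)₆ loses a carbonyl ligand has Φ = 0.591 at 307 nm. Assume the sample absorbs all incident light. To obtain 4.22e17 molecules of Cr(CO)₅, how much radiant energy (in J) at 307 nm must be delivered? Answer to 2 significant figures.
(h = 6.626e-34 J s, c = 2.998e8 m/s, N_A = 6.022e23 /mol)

0.46 J

Product: 4.22e17 / 6.022e23 = 7.008e-7 mol.
Photons that must be absorbed: 7.008e-7 / 0.591 = 1.186e-6 mol.
Photon energy: hc/λ = 6.471e-19 J; per mole, 3.897e5 J mol⁻¹.
Energy required: 1.186e-6 × 3.897e5 = 0.46 J.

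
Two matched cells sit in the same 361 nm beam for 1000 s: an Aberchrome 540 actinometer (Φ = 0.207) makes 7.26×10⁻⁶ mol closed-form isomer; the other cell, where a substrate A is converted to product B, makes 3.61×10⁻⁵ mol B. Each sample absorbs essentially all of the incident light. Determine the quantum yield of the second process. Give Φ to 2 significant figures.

Photons absorbed by the actinometer: 7.26×10⁻⁶ / 0.207 = 3.507×10⁻⁵ mol.
Φ(unknown) = 3.61×10⁻⁵ / 3.507×10⁻⁵ = 1.0.

Φ = 1.0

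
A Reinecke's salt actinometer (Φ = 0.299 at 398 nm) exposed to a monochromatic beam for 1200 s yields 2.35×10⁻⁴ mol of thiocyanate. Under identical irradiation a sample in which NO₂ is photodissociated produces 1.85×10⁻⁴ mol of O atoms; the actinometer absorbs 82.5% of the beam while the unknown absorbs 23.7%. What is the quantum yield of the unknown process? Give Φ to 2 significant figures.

Photons absorbed by the actinometer: 2.35×10⁻⁴ / 0.299 = 7.860×10⁻⁴ mol.
Incident flux: 7.860×10⁻⁴ / 0.825 = 9.527×10⁻⁴ einstein.
Absorbed by unknown: 0.237 × 9.527×10⁻⁴ = 2.258×10⁻⁴ mol.
Φ(unknown) = 1.85×10⁻⁴ / 2.258×10⁻⁴ = 0.82.

Φ = 0.82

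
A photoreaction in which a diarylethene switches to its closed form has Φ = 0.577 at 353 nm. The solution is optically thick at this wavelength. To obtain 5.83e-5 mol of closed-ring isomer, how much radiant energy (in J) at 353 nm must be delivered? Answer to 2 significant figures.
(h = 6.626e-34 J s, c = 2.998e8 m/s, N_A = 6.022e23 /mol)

Photons that must be absorbed: 5.83e-5 / 0.577 = 1.010e-4 mol.
Photon energy: hc/λ = 5.627e-19 J; per mole, 3.389e5 J mol⁻¹.
Energy required: 1.010e-4 × 3.389e5 = 34 J.

34 J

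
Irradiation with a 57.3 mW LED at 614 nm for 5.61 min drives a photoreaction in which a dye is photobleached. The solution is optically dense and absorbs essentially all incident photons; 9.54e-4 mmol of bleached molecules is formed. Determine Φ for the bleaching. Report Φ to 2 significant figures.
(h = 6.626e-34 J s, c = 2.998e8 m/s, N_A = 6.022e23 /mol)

Product: 9.54e-4 mmol = 9.54e-7 mol.
Photon energy at 614 nm: hc/λ = (6.626e-34)(2.998e8)/(614e-9) = 3.235e-19 J.
Energy delivered: (57.3 mW)(336.6 s) = 19.29 J.
Photons incident: 19.29 / 3.235e-19 = 5.963e19, i.e. 5.963e19/6.022e23 = 9.902e-5 mol.
Φ = 9.54e-7 mol / 9.902e-5 mol photons = 0.0096.

Φ = 0.0096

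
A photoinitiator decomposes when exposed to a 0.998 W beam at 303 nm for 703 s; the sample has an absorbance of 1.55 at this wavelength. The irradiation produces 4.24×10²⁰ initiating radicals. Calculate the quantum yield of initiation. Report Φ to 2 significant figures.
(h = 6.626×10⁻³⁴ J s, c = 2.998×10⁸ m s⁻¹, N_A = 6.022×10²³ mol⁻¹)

Φ = 0.41

Product: 4.24×10²⁰ / 6.022×10²³ = 7.041×10⁻⁴ mol.
Photon energy at 303 nm: hc/λ = (6.626×10⁻³⁴)(2.998×10⁸)/(303×10⁻⁹) = 6.556×10⁻¹⁹ J.
Energy delivered: (0.998 W)(703 s) = 701.6 J.
Photons incident: 701.6 / 6.556×10⁻¹⁹ = 1.070×10²¹, i.e. 1.070×10²¹/6.022×10²³ = 0.001777 mol.
Fraction absorbed: 1 − 10^(−1.55) = 0.9718.
Photons absorbed: 0.9718 × 0.001777 = 0.001727 mol.
Φ = 7.041×10⁻⁴ mol / 0.001727 mol photons = 0.41.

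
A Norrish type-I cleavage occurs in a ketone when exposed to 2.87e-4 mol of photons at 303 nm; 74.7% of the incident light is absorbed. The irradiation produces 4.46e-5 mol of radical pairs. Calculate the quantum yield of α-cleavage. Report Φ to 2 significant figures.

Photons absorbed: 0.747 × 2.87e-4 = 2.144e-4 mol.
Φ = 4.46e-5 mol / 2.144e-4 mol photons = 0.21.

Φ = 0.21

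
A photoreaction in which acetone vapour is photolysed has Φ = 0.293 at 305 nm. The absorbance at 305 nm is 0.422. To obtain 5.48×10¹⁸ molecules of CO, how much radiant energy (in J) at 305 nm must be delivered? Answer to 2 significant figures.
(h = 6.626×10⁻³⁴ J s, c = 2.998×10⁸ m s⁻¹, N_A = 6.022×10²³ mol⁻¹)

Product: 5.48×10¹⁸ / 6.022×10²³ = 9.100×10⁻⁶ mol.
Photons that must be absorbed: 9.100×10⁻⁶ / 0.293 = 3.106×10⁻⁵ mol.
Fraction absorbed: 1 − 10^(−0.422) = 0.6216.
Incident photons needed: 3.106×10⁻⁵ / 0.6216 = 4.997×10⁻⁵ mol.
Photon energy: hc/λ = 6.513×10⁻¹⁹ J; per mole, 3.922×10⁵ J mol⁻¹.
Energy required: 4.997×10⁻⁵ × 3.922×10⁵ = 20 J.

20 J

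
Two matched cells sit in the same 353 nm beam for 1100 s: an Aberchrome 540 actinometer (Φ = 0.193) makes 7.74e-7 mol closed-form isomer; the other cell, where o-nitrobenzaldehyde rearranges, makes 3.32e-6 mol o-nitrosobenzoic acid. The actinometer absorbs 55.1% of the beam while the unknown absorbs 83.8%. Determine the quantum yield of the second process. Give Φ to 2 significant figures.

Φ = 0.54

Photons absorbed by the actinometer: 7.74e-7 / 0.193 = 4.010e-6 mol.
Incident flux: 4.010e-6 / 0.551 = 7.278e-6 einstein.
Absorbed by unknown: 0.838 × 7.278e-6 = 6.099e-6 mol.
Φ(unknown) = 3.32e-6 / 6.099e-6 = 0.54.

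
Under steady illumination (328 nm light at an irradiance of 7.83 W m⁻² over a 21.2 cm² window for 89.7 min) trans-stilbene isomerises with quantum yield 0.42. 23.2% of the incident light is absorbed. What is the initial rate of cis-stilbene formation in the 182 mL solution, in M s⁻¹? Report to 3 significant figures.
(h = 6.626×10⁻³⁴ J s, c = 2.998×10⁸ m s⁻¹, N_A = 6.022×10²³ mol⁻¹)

2.44×10⁻⁸ M s⁻¹

Photon energy at 328 nm: hc/λ = (6.626×10⁻³⁴)(2.998×10⁸)/(328×10⁻⁹) = 6.056×10⁻¹⁹ J.
Energy delivered: (7.83 W m⁻²)(21.2×10⁻⁴ m²)(5382 s) = 89.34 J.
Photons incident: 89.34 / 6.056×10⁻¹⁹ = 1.475×10²⁰, i.e. 1.475×10²⁰/6.022×10²³ = 2.449×10⁻⁴ mol.
Photons absorbed: 0.232 × 2.449×10⁻⁴ = 5.682×10⁻⁵ mol.
Product formed: 0.42 × 5.682×10⁻⁵ = 2.386×10⁻⁵ mol.
Rate: 2.386×10⁻⁵ mol / (5382 s × 0.182 L) = 2.44×10⁻⁸ M s⁻¹.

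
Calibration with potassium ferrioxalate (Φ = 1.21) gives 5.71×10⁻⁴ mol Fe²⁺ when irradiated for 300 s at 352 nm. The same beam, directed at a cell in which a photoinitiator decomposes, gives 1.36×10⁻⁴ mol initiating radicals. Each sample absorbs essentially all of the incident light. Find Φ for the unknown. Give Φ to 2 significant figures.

Φ = 0.29

Photons absorbed by the actinometer: 5.71×10⁻⁴ / 1.21 = 4.719×10⁻⁴ mol.
Φ(unknown) = 1.36×10⁻⁴ / 4.719×10⁻⁴ = 0.29.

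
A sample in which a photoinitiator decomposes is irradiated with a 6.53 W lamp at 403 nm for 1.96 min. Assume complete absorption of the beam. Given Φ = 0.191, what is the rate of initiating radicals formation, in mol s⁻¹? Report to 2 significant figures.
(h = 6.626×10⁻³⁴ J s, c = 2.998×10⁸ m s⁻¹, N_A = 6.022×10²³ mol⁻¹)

Photon energy at 403 nm: hc/λ = (6.626×10⁻³⁴)(2.998×10⁸)/(403×10⁻⁹) = 4.929×10⁻¹⁹ J.
Energy delivered: (6.53 W)(117.6 s) = 767.9 J.
Photons incident: 767.9 / 4.929×10⁻¹⁹ = 1.558×10²¹, i.e. 1.558×10²¹/6.022×10²³ = 0.002587 mol.
Product formed: 0.191 × 0.002587 = 4.941×10⁻⁴ mol.
Rate: 4.941×10⁻⁴ / 117.6 s = 4.2×10⁻⁶ mol s⁻¹.

4.2×10⁻⁶ mol s⁻¹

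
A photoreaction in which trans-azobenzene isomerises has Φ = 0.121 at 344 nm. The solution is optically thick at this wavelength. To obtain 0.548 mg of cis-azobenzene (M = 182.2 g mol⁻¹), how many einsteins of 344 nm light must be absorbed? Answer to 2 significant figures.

Product: 0.548 mg / 182.2 g mol⁻¹ = 3.008e-6 mol.
Photons that must be absorbed: 3.008e-6 / 0.121 = 2.486e-5 mol.

2.5e-5 einstein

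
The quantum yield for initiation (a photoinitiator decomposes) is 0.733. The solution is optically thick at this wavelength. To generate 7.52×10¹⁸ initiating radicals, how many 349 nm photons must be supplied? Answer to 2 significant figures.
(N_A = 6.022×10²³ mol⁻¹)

1.0×10¹⁹ photons

Product: 7.52×10¹⁸ / 6.022×10²³ = 1.249×10⁻⁵ mol.
Photons that must be absorbed: 1.249×10⁻⁵ / 0.733 = 1.704×10⁻⁵ mol.
Photon count: 1.704×10⁻⁵ × 6.022×10²³ = 1.0×10¹⁹.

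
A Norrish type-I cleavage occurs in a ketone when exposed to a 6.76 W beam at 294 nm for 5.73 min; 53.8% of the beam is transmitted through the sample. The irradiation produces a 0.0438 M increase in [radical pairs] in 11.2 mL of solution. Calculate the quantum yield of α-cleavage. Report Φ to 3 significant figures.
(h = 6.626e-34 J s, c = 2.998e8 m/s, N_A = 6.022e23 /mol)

Φ = 0.186

Product: (0.0438 M)(0.0112 L) = 4.906e-4 mol.
Photon energy at 294 nm: hc/λ = (6.626e-34)(2.998e8)/(294e-9) = 6.757e-19 J.
Energy delivered: (6.76 W)(343.8 s) = 2324 J.
Photons incident: 2324 / 6.757e-19 = 3.439e21, i.e. 3.439e21/6.022e23 = 0.005711 mol.
Fraction absorbed: 1 − 53.8/100 = 0.4620.
Photons absorbed: 0.4620 × 0.005711 = 0.002638 mol.
Φ = 4.906e-4 mol / 0.002638 mol photons = 0.186.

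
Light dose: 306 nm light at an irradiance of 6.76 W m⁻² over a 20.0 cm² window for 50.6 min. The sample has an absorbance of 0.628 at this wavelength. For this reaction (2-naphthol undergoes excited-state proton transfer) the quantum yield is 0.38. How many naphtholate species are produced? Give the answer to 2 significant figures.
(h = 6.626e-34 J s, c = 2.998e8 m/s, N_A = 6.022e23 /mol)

1.8e19 species

Photon energy at 306 nm: hc/λ = (6.626e-34)(2.998e8)/(306e-9) = 6.492e-19 J.
Energy delivered: (6.76 W m⁻²)(20.0e-4 m²)(3036 s) = 41.05 J.
Photons incident: 41.05 / 6.492e-19 = 6.323e19, i.e. 6.323e19/6.022e23 = 1.050e-4 mol.
Fraction absorbed: 1 − 10^(−0.628) = 0.7645.
Photons absorbed: 0.7645 × 1.050e-4 = 8.027e-5 mol.
Product: Φ × n_abs = 0.38 × 8.027e-5 = 3.050e-5 mol.
As a count: 3.050e-5 × 6.022e23 = 1.8e19.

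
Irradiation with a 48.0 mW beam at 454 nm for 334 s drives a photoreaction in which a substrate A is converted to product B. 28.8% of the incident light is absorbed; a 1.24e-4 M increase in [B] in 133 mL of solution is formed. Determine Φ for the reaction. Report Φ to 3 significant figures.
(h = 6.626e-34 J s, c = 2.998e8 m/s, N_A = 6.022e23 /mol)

Product: (1.24e-4 M)(0.133 L) = 1.649e-5 mol.
Photon energy at 454 nm: hc/λ = (6.626e-34)(2.998e8)/(454e-9) = 4.375e-19 J.
Energy delivered: (48.0 mW)(334 s) = 16.03 J.
Photons incident: 16.03 / 4.375e-19 = 3.664e19, i.e. 3.664e19/6.022e23 = 6.084e-5 mol.
Photons absorbed: 0.288 × 6.084e-5 = 1.752e-5 mol.
Φ = 1.649e-5 mol / 1.752e-5 mol photons = 0.941.

Φ = 0.941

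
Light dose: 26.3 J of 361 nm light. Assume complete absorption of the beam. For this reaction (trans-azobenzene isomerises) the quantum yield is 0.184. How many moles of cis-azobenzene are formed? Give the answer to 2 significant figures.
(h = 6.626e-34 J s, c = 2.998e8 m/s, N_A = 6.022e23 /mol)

1.5e-5 mol

Photon energy at 361 nm: hc/λ = (6.626e-34)(2.998e8)/(361e-9) = 5.503e-19 J.
Photons incident: 26.3 / 5.503e-19 = 4.779e19, i.e. 4.779e19/6.022e23 = 7.936e-5 mol.
Product: Φ × n_abs = 0.184 × 7.936e-5 = 1.460e-5 mol.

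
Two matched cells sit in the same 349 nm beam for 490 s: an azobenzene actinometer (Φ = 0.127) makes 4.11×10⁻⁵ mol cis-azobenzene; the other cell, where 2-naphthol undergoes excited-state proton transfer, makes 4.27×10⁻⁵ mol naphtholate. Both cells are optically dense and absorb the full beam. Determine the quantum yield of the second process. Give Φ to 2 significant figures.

Φ = 0.13

Photons absorbed by the actinometer: 4.11×10⁻⁵ / 0.127 = 3.236×10⁻⁴ mol.
Φ(unknown) = 4.27×10⁻⁵ / 3.236×10⁻⁴ = 0.13.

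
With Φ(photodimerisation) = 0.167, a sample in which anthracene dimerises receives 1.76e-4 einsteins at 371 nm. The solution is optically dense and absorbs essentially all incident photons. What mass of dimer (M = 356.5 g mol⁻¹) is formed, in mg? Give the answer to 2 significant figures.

Product: Φ × n_abs = 0.167 × 1.76e-4 = 2.939e-5 mol.
Mass: 2.939e-5 × 356.5 = 0.01048 g = 10 mg.

10 mg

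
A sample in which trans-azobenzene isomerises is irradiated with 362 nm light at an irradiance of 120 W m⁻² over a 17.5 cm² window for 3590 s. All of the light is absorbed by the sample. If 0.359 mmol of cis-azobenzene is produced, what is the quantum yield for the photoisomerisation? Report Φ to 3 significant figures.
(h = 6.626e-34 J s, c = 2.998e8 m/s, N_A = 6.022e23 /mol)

Product: 0.359 mmol = 3.59e-4 mol.
Photon energy at 362 nm: hc/λ = (6.626e-34)(2.998e8)/(362e-9) = 5.487e-19 J.
Energy delivered: (120 W m⁻²)(17.5e-4 m²)(3590 s) = 753.9 J.
Photons incident: 753.9 / 5.487e-19 = 1.374e21, i.e. 1.374e21/6.022e23 = 0.002282 mol.
Φ = 3.59e-4 mol / 0.002282 mol photons = 0.157.

Φ = 0.157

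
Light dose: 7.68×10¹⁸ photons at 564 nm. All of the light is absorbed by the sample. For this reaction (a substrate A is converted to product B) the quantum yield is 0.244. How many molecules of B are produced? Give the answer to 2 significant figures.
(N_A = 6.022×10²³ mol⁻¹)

1.9×10¹⁸ molecules

Moles of photons: 7.68×10¹⁸ / 6.022×10²³ = 1.275×10⁻⁵ mol.
Product: Φ × n_abs = 0.244 × 1.275×10⁻⁵ = 3.111×10⁻⁶ mol.
As a count: 3.111×10⁻⁶ × 6.022×10²³ = 1.9×10¹⁸.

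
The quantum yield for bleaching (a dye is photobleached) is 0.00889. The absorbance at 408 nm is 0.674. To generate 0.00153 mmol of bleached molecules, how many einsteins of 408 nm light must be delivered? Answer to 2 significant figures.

2.2×10⁻⁴ einstein

Product: 0.00153 mmol = 1.53×10⁻⁶ mol.
Photons that must be absorbed: 1.53×10⁻⁶ / 0.00889 = 1.721×10⁻⁴ mol.
Fraction absorbed: 1 − 10^(−0.674) = 0.7882.
Incident photons needed: 1.721×10⁻⁴ / 0.7882 = 2.183×10⁻⁴ mol.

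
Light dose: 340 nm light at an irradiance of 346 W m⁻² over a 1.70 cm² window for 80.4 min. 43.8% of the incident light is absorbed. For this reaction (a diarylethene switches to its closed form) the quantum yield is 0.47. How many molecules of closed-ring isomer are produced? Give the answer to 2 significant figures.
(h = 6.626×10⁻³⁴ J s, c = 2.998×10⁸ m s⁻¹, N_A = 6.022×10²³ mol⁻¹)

Photon energy at 340 nm: hc/λ = (6.626×10⁻³⁴)(2.998×10⁸)/(340×10⁻⁹) = 5.843×10⁻¹⁹ J.
Energy delivered: (346 W m⁻²)(1.70×10⁻⁴ m²)(4824 s) = 283.7 J.
Photons incident: 283.7 / 5.843×10⁻¹⁹ = 4.855×10²⁰, i.e. 4.855×10²⁰/6.022×10²³ = 8.062×10⁻⁴ mol.
Photons absorbed: 0.438 × 8.062×10⁻⁴ = 3.531×10⁻⁴ mol.
Product: Φ × n_abs = 0.47 × 3.531×10⁻⁴ = 1.660×10⁻⁴ mol.
As a count: 1.660×10⁻⁴ × 6.022×10²³ = 1.0×10²⁰.

1.0×10²⁰ molecules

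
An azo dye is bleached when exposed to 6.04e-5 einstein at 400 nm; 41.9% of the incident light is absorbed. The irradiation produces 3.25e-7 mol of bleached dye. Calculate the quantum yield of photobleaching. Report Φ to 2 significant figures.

Φ = 0.013

Photons absorbed: 0.419 × 6.04e-5 = 2.531e-5 mol.
Φ = 3.25e-7 mol / 2.531e-5 mol photons = 0.013.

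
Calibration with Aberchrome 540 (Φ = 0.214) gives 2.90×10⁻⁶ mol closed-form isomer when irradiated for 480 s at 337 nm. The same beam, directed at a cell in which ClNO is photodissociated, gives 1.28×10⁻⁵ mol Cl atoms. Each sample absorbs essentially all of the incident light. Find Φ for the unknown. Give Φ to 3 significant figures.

Φ = 0.945

Photons absorbed by the actinometer: 2.90×10⁻⁶ / 0.214 = 1.355×10⁻⁵ mol.
Φ(unknown) = 1.28×10⁻⁵ / 1.355×10⁻⁵ = 0.945.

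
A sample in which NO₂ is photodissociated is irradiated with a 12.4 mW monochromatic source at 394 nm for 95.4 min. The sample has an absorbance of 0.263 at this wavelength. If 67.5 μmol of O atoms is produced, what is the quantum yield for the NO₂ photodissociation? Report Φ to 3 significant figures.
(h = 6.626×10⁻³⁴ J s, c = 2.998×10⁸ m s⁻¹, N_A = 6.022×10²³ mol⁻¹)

Product: 67.5 μmol = 6.75×10⁻⁵ mol.
Photon energy at 394 nm: hc/λ = (6.626×10⁻³⁴)(2.998×10⁸)/(394×10⁻⁹) = 5.042×10⁻¹⁹ J.
Energy delivered: (12.4 mW)(5724 s) = 70.98 J.
Photons incident: 70.98 / 5.042×10⁻¹⁹ = 1.408×10²⁰, i.e. 1.408×10²⁰/6.022×10²³ = 2.338×10⁻⁴ mol.
Fraction absorbed: 1 − 10^(−0.263) = 0.4542.
Photons absorbed: 0.4542 × 2.338×10⁻⁴ = 1.062×10⁻⁴ mol.
Φ = 6.75×10⁻⁵ mol / 1.062×10⁻⁴ mol photons = 0.636.

Φ = 0.636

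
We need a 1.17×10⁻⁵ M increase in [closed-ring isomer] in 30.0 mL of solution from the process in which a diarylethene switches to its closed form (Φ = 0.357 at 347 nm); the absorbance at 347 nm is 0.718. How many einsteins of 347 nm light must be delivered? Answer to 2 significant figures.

Product: (1.17×10⁻⁵ M)(0.03 L) = 3.510×10⁻⁷ mol.
Photons that must be absorbed: 3.510×10⁻⁷ / 0.357 = 9.832×10⁻⁷ mol.
Fraction absorbed: 1 − 10^(−0.718) = 0.8086.
Incident photons needed: 9.832×10⁻⁷ / 0.8086 = 1.216×10⁻⁶ mol.

1.2×10⁻⁶ einstein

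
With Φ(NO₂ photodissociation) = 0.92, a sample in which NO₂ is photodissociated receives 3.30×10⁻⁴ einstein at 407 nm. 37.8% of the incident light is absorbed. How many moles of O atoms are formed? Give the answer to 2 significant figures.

Photons absorbed: 0.378 × 3.30×10⁻⁴ = 1.247×10⁻⁴ mol.
Product: Φ × n_abs = 0.92 × 1.247×10⁻⁴ = 1.147×10⁻⁴ mol.

1.1×10⁻⁴ mol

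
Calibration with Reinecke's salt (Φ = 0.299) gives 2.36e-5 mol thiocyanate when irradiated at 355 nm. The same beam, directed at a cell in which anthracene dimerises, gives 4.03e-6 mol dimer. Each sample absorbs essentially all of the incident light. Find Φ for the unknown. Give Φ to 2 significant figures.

Φ = 0.051

Photons absorbed by the actinometer: 2.36e-5 / 0.299 = 7.893e-5 mol.
Φ(unknown) = 4.03e-6 / 7.893e-5 = 0.051.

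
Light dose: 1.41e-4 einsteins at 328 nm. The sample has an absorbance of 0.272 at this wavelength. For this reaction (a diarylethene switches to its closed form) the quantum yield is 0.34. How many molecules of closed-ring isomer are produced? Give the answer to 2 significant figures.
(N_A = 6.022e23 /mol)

Fraction absorbed: 1 − 10^(−0.272) = 0.4654.
Photons absorbed: 0.4654 × 1.41e-4 = 6.562e-5 mol.
Product: Φ × n_abs = 0.34 × 6.562e-5 = 2.231e-5 mol.
As a count: 2.231e-5 × 6.022e23 = 1.3e19.

1.3e19 molecules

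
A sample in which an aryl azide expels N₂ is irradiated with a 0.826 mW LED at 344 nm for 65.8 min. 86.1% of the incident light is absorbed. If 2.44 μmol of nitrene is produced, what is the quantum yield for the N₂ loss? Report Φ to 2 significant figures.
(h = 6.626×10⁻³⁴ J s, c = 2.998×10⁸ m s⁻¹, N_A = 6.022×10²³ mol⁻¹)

Φ = 0.30

Product: 2.44 μmol = 2.44×10⁻⁶ mol.
Photon energy at 344 nm: hc/λ = (6.626×10⁻³⁴)(2.998×10⁸)/(344×10⁻⁹) = 5.775×10⁻¹⁹ J.
Energy delivered: (0.826 mW)(3948 s) = 3.261 J.
Photons incident: 3.261 / 5.775×10⁻¹⁹ = 5.647×10¹⁸, i.e. 5.647×10¹⁸/6.022×10²³ = 9.377×10⁻⁶ mol.
Photons absorbed: 0.861 × 9.377×10⁻⁶ = 8.074×10⁻⁶ mol.
Φ = 2.44×10⁻⁶ mol / 8.074×10⁻⁶ mol photons = 0.30.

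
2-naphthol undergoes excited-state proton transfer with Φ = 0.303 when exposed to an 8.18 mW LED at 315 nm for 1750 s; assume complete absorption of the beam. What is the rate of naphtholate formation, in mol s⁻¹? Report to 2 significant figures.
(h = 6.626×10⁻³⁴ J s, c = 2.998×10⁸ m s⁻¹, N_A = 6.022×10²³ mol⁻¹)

6.5×10⁻⁹ mol s⁻¹

Photon energy at 315 nm: hc/λ = (6.626×10⁻³⁴)(2.998×10⁸)/(315×10⁻⁹) = 6.306×10⁻¹⁹ J.
Energy delivered: (8.18 mW)(1750 s) = 14.32 J.
Photons incident: 14.32 / 6.306×10⁻¹⁹ = 2.271×10¹⁹, i.e. 2.271×10¹⁹/6.022×10²³ = 3.771×10⁻⁵ mol.
Product formed: 0.303 × 3.771×10⁻⁵ = 1.143×10⁻⁵ mol.
Rate: 1.143×10⁻⁵ / 1750 s = 6.5×10⁻⁹ mol s⁻¹.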